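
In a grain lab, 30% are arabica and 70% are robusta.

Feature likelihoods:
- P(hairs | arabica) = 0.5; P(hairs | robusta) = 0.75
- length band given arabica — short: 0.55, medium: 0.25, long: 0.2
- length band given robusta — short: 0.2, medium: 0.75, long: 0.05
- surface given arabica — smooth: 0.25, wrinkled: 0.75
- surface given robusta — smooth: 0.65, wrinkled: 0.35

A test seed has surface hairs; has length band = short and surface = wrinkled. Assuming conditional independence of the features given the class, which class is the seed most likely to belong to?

arabica: 0.3 × 0.5 × 0.55 × 0.75 = 0.061875
robusta: 0.7 × 0.75 × 0.2 × 0.35 = 0.03675
Highest score → arabica.

arabica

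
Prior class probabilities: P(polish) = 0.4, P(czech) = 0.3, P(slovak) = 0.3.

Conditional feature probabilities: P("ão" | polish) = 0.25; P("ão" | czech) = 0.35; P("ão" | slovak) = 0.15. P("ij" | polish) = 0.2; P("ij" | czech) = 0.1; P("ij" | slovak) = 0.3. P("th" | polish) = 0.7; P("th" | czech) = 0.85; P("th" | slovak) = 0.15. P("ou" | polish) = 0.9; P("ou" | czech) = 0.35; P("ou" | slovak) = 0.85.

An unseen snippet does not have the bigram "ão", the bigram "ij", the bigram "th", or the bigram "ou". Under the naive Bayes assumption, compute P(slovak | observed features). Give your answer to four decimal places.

polish: 0.4 × (1−0.25) × (1−0.2) × (1−0.7) × (1−0.9) = 0.0072
czech: 0.3 × (1−0.35) × (1−0.1) × (1−0.85) × (1−0.35) = 0.01711125
slovak: 0.3 × (1−0.15) × (1−0.3) × (1−0.15) × (1−0.85) = 0.02275875
P(slovak | x) = 0.02275875 / 0.04707 ≈ 0.4835

0.4835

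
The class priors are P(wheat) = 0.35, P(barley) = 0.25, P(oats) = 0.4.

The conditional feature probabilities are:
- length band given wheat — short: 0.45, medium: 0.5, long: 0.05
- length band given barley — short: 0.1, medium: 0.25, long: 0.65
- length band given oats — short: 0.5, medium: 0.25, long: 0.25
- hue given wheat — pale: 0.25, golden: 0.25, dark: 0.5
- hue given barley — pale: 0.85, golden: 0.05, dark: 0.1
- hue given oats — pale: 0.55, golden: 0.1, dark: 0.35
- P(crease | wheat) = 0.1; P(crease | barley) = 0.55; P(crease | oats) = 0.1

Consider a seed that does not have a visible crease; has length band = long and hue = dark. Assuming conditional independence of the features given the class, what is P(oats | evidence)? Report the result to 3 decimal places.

0.675

wheat: 0.35 × 0.05 × 0.5 × (1−0.1) = 0.007875
barley: 0.25 × 0.65 × 0.1 × (1−0.55) = 0.0073125
oats: 0.4 × 0.25 × 0.35 × (1−0.1) = 0.0315
P(oats | x) = 0.0315 / 0.0466875 ≈ 0.675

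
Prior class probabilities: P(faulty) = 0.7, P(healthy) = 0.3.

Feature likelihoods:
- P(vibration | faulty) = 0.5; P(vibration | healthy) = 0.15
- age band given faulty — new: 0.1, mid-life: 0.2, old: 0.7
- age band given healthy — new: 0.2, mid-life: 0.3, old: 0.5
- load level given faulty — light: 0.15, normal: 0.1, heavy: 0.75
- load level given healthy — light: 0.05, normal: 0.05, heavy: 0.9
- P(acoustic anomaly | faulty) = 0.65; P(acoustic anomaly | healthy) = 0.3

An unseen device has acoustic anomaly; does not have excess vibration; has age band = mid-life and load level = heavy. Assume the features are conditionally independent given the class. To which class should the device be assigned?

faulty: 0.7 × (1−0.5) × 0.2 × 0.75 × 0.65 = 0.034125
healthy: 0.3 × (1−0.15) × 0.3 × 0.9 × 0.3 = 0.020655
Highest score → faulty.

faulty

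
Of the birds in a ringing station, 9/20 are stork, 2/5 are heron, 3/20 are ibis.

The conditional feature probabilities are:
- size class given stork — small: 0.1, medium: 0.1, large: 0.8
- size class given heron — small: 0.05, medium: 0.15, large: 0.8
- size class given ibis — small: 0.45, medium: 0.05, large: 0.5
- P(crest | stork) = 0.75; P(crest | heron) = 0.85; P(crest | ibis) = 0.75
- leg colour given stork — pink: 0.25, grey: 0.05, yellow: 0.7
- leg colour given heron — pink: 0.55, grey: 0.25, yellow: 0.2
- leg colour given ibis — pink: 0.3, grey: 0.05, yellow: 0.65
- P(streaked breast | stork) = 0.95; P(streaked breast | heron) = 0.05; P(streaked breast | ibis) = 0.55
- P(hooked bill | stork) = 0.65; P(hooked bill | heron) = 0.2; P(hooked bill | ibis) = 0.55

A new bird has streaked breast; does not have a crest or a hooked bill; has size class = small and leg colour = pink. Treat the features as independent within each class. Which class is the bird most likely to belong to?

stork: 0.45 × 0.1 × (1−0.75) × 0.25 × 0.95 × (1−0.65) = 0.00093515625
heron: 0.4 × 0.05 × (1−0.85) × 0.55 × 0.05 × (1−0.2) = 0.000066
ibis: 0.15 × 0.45 × (1−0.75) × 0.3 × 0.55 × (1−0.55) = 0.00125296875
Highest score → ibis.

ibis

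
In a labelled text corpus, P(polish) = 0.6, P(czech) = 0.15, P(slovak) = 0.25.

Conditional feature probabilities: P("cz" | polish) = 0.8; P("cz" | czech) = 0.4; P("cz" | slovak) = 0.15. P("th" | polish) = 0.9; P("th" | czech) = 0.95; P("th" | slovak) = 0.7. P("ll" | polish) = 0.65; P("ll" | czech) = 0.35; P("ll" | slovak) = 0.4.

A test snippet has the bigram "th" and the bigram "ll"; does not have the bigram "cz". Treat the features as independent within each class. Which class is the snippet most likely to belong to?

polish

polish: 0.6 × (1−0.8) × 0.9 × 0.65 = 0.0702
czech: 0.15 × (1−0.4) × 0.95 × 0.35 = 0.029925
slovak: 0.25 × (1−0.15) × 0.7 × 0.4 = 0.0595
Highest score → polish.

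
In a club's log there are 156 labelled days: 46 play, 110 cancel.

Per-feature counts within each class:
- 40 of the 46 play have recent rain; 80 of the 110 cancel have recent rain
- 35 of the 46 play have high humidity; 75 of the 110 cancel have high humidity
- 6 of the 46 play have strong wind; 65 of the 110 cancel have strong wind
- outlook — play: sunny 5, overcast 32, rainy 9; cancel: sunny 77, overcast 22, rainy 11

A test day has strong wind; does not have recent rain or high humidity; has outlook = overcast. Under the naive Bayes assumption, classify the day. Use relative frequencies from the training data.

cancel

play: (46/156) × (6/46) × (11/46) × (6/46) × (32/46) ≈ 0.00083454
cancel: (110/156) × (30/110) × (35/110) × (65/110) × (22/110) ≈ 0.0072314
Highest score → cancel.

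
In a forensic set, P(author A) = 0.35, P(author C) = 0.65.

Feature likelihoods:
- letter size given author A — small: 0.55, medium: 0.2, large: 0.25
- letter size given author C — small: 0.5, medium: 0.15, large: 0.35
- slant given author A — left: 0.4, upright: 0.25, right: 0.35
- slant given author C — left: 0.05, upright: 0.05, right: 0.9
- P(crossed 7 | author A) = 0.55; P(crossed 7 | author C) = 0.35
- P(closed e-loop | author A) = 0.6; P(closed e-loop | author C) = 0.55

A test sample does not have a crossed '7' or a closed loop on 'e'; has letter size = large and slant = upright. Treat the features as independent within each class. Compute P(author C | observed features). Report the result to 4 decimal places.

author A: 0.35 × 0.25 × 0.25 × (1−0.55) × (1−0.6) = 0.0039375
author C: 0.65 × 0.35 × 0.05 × (1−0.35) × (1−0.55) = 0.0033271875
P(author C | x) = 0.0033271875 / 0.0072646875 ≈ 0.4580

0.4580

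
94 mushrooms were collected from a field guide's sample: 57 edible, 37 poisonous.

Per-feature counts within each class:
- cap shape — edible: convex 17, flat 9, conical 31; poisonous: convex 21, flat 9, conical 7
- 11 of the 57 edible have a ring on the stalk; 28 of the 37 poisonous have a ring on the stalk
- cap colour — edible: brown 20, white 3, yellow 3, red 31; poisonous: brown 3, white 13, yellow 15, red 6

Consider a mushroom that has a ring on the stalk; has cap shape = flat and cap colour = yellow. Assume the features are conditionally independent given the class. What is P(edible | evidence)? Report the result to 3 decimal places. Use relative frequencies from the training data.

0.032

edible: (57/94) × (9/57) × (11/57) × (3/57) ≈ 0.000972476
poisonous: (37/94) × (9/37) × (28/37) × (15/37) ≈ 0.0293738
P(edible | x) = 0.000972476 / 0.030346276 ≈ 0.032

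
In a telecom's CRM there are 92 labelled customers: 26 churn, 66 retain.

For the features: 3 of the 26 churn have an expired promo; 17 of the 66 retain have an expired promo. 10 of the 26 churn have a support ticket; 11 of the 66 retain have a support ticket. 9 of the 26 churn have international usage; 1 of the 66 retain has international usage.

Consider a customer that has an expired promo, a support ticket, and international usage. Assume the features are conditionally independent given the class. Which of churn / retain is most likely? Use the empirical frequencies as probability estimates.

churn: (26/92) × (3/26) × (10/26) × (9/26) ≈ 0.00434139
retain: (66/92) × (17/66) × (11/66) × (1/66) ≈ 0.000466623
Highest score → churn.

churn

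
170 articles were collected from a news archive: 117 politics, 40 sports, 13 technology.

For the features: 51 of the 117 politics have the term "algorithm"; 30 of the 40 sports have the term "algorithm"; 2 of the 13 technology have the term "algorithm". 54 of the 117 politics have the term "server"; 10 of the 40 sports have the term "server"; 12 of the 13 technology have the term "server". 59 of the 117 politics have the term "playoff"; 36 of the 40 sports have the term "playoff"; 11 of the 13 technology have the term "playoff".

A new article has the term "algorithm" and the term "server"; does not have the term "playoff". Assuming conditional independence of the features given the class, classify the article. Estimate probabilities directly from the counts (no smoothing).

politics: (117/170) × (51/117) × (54/117) × (58/117) ≈ 0.0686391
sports: (40/170) × (30/40) × (10/40) × (4/40) ≈ 0.00441176
technology: (13/170) × (2/13) × (12/13) × (2/13) ≈ 0.00167073
Highest score → politics.

politics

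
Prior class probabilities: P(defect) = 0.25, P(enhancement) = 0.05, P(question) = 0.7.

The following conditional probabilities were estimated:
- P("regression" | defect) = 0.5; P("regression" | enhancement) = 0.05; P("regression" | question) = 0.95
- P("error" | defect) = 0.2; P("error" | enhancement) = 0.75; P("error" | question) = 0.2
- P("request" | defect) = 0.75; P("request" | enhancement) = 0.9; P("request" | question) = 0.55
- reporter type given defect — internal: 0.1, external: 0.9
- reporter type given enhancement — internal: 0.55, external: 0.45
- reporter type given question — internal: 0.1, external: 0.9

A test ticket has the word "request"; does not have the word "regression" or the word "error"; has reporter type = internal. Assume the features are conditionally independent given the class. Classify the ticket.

defect: 0.25 × (1−0.5) × (1−0.2) × 0.75 × 0.1 = 0.0075
enhancement: 0.05 × (1−0.05) × (1−0.75) × 0.9 × 0.55 = 0.005878125
question: 0.7 × (1−0.95) × (1−0.2) × 0.55 × 0.1 = 0.00154
Highest score → defect.

defect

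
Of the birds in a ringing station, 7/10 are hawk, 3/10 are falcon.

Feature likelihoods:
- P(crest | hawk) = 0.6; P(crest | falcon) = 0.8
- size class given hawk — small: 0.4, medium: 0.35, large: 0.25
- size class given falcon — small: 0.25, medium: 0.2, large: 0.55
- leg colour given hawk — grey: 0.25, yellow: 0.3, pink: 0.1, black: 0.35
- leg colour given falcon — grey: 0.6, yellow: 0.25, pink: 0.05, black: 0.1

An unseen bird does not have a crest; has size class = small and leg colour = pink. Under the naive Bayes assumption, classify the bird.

hawk

hawk: 0.7 × (1−0.6) × 0.4 × 0.1 = 0.0112
falcon: 0.3 × (1−0.8) × 0.25 × 0.05 = 0.00075
Highest score → hawk.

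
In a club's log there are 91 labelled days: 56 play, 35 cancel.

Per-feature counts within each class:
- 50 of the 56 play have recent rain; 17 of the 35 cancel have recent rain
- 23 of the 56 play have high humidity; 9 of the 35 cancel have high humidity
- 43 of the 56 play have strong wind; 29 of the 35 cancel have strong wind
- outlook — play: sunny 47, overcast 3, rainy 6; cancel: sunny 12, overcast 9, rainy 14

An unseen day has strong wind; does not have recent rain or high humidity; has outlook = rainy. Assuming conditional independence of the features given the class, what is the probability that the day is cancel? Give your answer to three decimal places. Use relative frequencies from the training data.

0.938

play: (56/91) × (6/56) × (33/56) × (43/56) × (6/56) ≈ 0.00319653
cancel: (35/91) × (18/35) × (26/35) × (29/35) × (14/35) ≈ 0.0486997
P(cancel | x) = 0.0486997 / 0.05189623 ≈ 0.938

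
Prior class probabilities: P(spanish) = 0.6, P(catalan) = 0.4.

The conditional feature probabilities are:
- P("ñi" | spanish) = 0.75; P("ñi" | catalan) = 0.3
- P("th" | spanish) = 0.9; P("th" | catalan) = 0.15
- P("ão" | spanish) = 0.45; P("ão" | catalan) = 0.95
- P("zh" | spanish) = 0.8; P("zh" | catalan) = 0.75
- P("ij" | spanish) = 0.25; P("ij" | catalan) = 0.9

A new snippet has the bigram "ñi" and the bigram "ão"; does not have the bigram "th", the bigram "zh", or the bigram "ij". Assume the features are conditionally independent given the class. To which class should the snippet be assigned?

spanish

spanish: 0.6 × 0.75 × (1−0.9) × 0.45 × (1−0.8) × (1−0.25) = 0.0030375
catalan: 0.4 × 0.3 × (1−0.15) × 0.95 × (1−0.75) × (1−0.9) = 0.0024225
Highest score → spanish.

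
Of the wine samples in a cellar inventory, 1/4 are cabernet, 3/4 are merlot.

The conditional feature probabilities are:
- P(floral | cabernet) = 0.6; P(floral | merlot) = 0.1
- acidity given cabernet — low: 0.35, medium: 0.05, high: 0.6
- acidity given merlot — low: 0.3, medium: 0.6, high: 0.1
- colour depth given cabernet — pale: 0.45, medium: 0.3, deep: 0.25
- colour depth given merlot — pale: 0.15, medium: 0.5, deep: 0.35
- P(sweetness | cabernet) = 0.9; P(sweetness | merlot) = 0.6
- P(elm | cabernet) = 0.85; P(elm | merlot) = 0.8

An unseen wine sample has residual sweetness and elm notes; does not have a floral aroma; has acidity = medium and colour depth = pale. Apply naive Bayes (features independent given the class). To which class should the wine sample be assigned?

cabernet: 0.25 × (1−0.6) × 0.05 × 0.45 × 0.9 × 0.85 = 0.00172125
merlot: 0.75 × (1−0.1) × 0.6 × 0.15 × 0.6 × 0.8 = 0.02916
Highest score → merlot.

merlot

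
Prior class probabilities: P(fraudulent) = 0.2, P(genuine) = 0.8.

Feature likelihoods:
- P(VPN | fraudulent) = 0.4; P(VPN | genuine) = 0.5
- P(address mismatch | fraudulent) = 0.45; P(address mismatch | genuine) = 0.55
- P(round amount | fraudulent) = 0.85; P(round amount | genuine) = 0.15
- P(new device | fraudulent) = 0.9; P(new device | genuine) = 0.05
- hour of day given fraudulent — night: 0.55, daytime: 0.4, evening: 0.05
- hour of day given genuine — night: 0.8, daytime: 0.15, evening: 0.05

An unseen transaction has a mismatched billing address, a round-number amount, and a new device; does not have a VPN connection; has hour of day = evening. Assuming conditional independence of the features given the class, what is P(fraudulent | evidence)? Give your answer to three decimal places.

fraudulent: 0.2 × (1−0.4) × 0.45 × 0.85 × 0.9 × 0.05 = 0.0020655
genuine: 0.8 × (1−0.5) × 0.55 × 0.15 × 0.05 × 0.05 = 0.0000825
P(fraudulent | x) = 0.0020655 / 0.002148 ≈ 0.962

0.962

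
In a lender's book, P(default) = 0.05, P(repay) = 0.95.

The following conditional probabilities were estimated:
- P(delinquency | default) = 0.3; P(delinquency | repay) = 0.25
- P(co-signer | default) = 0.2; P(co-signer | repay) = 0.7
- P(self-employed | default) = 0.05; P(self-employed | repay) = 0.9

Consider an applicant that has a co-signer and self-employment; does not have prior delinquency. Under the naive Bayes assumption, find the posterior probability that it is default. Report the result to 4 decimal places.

0.0008

default: 0.05 × (1−0.3) × 0.2 × 0.05 = 0.00035
repay: 0.95 × (1−0.25) × 0.7 × 0.9 = 0.448875
P(default | x) = 0.00035 / 0.449225 ≈ 0.0008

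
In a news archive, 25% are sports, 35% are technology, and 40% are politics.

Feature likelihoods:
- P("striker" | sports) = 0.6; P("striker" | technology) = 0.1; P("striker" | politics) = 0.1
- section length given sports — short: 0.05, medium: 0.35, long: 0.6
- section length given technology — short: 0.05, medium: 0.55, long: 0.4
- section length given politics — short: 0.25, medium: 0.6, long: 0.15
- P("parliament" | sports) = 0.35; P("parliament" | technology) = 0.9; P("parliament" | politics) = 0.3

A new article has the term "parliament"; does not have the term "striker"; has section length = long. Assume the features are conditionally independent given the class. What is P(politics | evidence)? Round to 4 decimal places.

sports: 0.25 × (1−0.6) × 0.6 × 0.35 = 0.021
technology: 0.35 × (1−0.1) × 0.4 × 0.9 = 0.1134
politics: 0.4 × (1−0.1) × 0.15 × 0.3 = 0.0162
P(politics | x) = 0.0162 / 0.1506 ≈ 0.1076

0.1076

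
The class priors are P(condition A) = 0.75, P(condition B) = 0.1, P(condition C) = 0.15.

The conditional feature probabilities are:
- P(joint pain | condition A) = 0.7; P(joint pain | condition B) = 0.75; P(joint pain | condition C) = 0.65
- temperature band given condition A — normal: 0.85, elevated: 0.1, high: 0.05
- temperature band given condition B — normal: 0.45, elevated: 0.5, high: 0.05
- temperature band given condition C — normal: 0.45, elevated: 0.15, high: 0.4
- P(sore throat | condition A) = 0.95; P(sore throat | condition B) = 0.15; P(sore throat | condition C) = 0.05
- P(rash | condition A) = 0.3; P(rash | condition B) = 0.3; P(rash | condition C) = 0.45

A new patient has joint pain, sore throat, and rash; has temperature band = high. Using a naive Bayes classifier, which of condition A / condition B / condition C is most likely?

condition A

condition A: 0.75 × 0.7 × 0.05 × 0.95 × 0.3 = 0.00748125
condition B: 0.1 × 0.75 × 0.05 × 0.15 × 0.3 = 0.00016875
condition C: 0.15 × 0.65 × 0.4 × 0.05 × 0.45 = 0.0008775
Highest score → condition A.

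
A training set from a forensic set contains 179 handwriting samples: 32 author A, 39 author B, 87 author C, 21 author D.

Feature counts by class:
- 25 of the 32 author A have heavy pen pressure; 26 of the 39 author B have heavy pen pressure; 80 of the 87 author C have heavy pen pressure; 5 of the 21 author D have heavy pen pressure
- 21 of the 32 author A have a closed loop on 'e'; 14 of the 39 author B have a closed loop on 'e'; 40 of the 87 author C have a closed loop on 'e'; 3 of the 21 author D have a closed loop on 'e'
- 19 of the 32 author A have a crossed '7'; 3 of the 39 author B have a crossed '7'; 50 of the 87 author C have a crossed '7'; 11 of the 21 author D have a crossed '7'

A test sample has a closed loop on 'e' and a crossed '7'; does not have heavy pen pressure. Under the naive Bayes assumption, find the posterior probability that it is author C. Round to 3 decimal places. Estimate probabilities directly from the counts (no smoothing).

author A: (32/179) × (7/32) × (21/32) × (19/32) ≈ 0.0152376
author B: (39/179) × (13/39) × (14/39) × (3/39) ≈ 0.00200544
author C: (87/179) × (7/87) × (40/87) × (50/87) ≈ 0.0103332
author D: (21/179) × (16/21) × (3/21) × (11/21) ≈ 0.00668871
P(author C | x) = 0.0103332 / 0.03426495 ≈ 0.302

0.302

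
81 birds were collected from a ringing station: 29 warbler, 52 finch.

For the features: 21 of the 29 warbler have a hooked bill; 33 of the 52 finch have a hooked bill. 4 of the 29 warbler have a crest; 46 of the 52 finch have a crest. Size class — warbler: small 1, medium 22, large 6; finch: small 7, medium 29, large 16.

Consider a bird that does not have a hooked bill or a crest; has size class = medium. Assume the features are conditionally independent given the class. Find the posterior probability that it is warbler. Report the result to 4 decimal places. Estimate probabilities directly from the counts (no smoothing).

0.8106

warbler: (29/81) × (8/29) × (25/29) × (22/29) ≈ 0.0645909
finch: (52/81) × (19/52) × (6/52) × (29/52) ≈ 0.0150942
P(warbler | x) = 0.0645909 / 0.0796851 ≈ 0.8106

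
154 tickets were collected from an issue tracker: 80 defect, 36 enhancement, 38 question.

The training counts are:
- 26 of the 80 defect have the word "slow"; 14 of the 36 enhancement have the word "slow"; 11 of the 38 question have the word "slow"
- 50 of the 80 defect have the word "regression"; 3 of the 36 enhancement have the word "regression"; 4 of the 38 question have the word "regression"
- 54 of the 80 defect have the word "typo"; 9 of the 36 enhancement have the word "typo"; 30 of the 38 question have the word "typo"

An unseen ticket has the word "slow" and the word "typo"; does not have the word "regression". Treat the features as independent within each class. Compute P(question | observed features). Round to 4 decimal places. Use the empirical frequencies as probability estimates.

0.4425

defect: (80/154) × (26/80) × (30/80) × (54/80) ≈ 0.0427354
enhancement: (36/154) × (14/36) × (33/36) × (9/36) ≈ 0.0208333
question: (38/154) × (11/38) × (34/38) × (30/38) ≈ 0.0504551
P(question | x) = 0.0504551 / 0.1140238 ≈ 0.4425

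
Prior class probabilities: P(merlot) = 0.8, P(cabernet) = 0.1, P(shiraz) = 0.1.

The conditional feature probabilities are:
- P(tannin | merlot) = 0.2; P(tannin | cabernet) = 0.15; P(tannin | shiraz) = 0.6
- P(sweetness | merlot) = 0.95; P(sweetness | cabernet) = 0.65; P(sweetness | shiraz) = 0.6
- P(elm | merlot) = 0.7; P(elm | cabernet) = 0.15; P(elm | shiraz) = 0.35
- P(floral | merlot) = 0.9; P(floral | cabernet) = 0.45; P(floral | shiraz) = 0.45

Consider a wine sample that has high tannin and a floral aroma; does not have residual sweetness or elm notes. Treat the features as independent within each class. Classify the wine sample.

shiraz

merlot: 0.8 × 0.2 × (1−0.95) × (1−0.7) × 0.9 = 0.00216
cabernet: 0.1 × 0.15 × (1−0.65) × (1−0.15) × 0.45 = 0.002008125
shiraz: 0.1 × 0.6 × (1−0.6) × (1−0.35) × 0.45 = 0.00702
Highest score → shiraz.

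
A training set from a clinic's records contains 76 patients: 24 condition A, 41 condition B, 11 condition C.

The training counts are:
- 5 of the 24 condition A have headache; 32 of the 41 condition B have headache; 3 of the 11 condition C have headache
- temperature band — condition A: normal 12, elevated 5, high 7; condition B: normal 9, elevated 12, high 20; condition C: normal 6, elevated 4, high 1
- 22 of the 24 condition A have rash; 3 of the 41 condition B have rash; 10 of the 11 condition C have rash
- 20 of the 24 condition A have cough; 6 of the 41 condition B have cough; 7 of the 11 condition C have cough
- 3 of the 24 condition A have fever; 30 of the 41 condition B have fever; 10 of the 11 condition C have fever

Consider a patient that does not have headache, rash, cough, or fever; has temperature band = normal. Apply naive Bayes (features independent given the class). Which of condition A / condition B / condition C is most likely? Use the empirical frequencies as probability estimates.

condition B

condition A: (24/76) × (19/24) × (12/24) × (2/24) × (4/24) × (21/24) ≈ 0.0015191
condition B: (41/76) × (9/41) × (9/41) × (38/41) × (35/41) × (11/41) ≈ 0.00551798
condition C: (11/76) × (8/11) × (6/11) × (1/11) × (4/11) × (1/11) ≈ 0.000172551
Highest score → condition B.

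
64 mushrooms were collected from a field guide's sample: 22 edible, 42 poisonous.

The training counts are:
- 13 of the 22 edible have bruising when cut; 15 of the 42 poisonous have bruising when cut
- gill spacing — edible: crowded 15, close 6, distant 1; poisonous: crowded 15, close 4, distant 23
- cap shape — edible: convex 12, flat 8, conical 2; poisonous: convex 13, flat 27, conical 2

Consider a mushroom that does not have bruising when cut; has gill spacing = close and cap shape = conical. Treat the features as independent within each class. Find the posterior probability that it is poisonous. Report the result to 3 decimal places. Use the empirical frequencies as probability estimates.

0.354

edible: (22/64) × (9/22) × (6/22) × (2/22) ≈ 0.00348657
poisonous: (42/64) × (27/42) × (4/42) × (2/42) ≈ 0.00191327
P(poisonous | x) = 0.00191327 / 0.00539984 ≈ 0.354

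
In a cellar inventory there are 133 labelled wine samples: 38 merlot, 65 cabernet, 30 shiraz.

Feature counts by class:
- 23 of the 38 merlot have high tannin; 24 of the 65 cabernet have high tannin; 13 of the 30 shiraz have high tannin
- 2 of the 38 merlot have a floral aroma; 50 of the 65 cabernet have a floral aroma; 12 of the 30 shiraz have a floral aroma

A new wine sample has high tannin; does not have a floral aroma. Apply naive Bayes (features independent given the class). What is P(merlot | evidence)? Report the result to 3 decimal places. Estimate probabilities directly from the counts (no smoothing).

0.620

merlot: (38/133) × (23/38) × (36/38) ≈ 0.163831
cabernet: (65/133) × (24/65) × (15/65) ≈ 0.0416426
shiraz: (30/133) × (13/30) × (18/30) ≈ 0.0586466
P(merlot | x) = 0.163831 / 0.2641202 ≈ 0.620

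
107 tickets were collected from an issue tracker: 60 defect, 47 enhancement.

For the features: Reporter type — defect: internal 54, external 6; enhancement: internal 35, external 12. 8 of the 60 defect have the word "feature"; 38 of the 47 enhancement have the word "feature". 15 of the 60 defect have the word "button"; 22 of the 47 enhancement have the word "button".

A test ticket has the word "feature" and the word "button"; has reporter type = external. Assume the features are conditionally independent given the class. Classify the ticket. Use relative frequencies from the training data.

defect: (60/107) × (6/60) × (8/60) × (15/60) ≈ 0.00186916
enhancement: (47/107) × (12/47) × (38/47) × (22/47) ≈ 0.0424432
Highest score → enhancement.

enhancement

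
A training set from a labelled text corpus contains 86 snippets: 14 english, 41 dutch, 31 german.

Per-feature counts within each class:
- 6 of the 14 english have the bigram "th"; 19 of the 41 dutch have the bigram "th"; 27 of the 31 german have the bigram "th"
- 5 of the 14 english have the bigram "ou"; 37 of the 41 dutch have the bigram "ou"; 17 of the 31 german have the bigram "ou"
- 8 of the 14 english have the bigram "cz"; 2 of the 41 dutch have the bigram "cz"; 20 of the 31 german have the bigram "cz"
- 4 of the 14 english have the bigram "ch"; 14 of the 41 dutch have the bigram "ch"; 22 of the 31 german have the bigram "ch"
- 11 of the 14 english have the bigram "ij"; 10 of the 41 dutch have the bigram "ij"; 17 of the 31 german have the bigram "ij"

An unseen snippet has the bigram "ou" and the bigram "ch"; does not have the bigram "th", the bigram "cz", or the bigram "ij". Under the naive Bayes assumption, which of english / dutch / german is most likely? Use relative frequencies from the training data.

dutch

english: (14/86) × (8/14) × (5/14) × (6/14) × (4/14) × (3/14) ≈ 0.00087173
dutch: (41/86) × (22/41) × (37/41) × (39/41) × (14/41) × (31/41) ≈ 0.056695
german: (31/86) × (4/31) × (17/31) × (11/31) × (22/31) × (14/31) ≈ 0.00290073
Highest score → dutch.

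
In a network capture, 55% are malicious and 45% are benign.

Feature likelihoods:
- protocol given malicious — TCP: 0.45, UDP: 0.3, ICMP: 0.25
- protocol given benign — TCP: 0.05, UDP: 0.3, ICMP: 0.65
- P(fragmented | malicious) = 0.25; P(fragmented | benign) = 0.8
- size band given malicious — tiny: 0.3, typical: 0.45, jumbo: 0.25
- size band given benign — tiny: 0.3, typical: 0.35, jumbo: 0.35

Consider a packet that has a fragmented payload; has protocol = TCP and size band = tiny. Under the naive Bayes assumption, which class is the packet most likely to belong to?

malicious: 0.55 × 0.45 × 0.25 × 0.3 = 0.0185625
benign: 0.45 × 0.05 × 0.8 × 0.3 = 0.0054
Highest score → malicious.

malicious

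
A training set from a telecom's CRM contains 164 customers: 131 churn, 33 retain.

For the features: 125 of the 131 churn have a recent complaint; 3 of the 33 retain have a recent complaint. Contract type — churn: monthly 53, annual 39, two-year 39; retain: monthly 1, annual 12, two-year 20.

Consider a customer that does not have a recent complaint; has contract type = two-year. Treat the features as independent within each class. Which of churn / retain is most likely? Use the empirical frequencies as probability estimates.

churn: (131/164) × (6/131) × (39/131) ≈ 0.0108918
retain: (33/164) × (30/33) × (20/33) ≈ 0.110865
Highest score → retain.

retain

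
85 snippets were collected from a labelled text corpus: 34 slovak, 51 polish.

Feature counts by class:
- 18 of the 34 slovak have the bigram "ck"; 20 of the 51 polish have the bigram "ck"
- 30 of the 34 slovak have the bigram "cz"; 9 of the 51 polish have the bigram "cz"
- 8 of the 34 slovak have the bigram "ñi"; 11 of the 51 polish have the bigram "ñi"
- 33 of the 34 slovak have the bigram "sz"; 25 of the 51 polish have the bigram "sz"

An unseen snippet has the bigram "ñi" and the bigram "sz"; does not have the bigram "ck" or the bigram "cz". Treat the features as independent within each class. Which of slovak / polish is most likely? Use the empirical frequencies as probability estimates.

slovak: (34/85) × (16/34) × (4/34) × (8/34) × (33/34) ≈ 0.00505741
polish: (51/85) × (31/51) × (42/51) × (11/51) × (25/51) ≈ 0.0317552
Highest score → polish.

polish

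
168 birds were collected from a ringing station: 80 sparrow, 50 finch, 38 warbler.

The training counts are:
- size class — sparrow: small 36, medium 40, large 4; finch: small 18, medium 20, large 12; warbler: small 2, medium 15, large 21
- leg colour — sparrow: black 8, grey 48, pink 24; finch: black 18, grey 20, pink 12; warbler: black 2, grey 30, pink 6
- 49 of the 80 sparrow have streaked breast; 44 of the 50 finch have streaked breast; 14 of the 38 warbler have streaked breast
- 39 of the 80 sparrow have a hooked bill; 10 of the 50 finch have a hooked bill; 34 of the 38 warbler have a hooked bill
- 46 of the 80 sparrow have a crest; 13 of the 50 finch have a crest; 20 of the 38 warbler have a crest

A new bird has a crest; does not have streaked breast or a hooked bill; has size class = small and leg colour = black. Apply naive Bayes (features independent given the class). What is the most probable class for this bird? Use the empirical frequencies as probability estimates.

sparrow: (80/168) × (36/80) × (8/80) × (31/80) × (41/80) × (46/80) ≈ 0.00244696
finch: (50/168) × (18/50) × (18/50) × (6/50) × (40/50) × (13/50) ≈ 0.000962743
warbler: (38/168) × (2/38) × (2/38) × (24/38) × (4/38) × (20/38) ≈ 0.0000219239
Highest score → sparrow.

sparrow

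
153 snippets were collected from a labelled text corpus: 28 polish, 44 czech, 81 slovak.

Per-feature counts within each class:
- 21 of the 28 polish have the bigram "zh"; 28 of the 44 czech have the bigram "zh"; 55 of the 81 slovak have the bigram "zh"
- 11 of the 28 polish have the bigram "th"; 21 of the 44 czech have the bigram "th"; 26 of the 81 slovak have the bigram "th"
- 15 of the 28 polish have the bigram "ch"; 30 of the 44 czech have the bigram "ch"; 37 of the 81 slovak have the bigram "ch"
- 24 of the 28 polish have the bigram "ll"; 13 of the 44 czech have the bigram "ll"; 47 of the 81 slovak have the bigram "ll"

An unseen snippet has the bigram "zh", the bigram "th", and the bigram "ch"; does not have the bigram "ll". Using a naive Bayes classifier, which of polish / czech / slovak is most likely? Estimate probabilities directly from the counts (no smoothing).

polish: (28/153) × (21/28) × (11/28) × (15/28) × (4/28) ≈ 0.00412665
czech: (44/153) × (28/44) × (21/44) × (30/44) × (31/44) ≈ 0.0419576
slovak: (81/153) × (55/81) × (26/81) × (37/81) × (34/81) ≈ 0.0221243
Highest score → czech.

czech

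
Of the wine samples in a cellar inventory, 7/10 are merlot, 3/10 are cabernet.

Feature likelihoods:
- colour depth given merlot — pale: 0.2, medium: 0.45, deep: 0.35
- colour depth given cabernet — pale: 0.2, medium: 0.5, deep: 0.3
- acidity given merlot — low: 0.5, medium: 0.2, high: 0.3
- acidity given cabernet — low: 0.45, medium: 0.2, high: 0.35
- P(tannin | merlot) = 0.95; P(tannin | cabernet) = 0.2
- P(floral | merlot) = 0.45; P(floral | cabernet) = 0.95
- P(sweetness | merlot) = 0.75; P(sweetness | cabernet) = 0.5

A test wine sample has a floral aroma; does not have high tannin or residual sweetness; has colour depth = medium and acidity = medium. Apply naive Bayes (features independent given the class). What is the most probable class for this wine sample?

cabernet

merlot: 0.7 × 0.45 × 0.2 × (1−0.95) × 0.45 × (1−0.75) = 0.000354375
cabernet: 0.3 × 0.5 × 0.2 × (1−0.2) × 0.95 × (1−0.5) = 0.0114
Highest score → cabernet.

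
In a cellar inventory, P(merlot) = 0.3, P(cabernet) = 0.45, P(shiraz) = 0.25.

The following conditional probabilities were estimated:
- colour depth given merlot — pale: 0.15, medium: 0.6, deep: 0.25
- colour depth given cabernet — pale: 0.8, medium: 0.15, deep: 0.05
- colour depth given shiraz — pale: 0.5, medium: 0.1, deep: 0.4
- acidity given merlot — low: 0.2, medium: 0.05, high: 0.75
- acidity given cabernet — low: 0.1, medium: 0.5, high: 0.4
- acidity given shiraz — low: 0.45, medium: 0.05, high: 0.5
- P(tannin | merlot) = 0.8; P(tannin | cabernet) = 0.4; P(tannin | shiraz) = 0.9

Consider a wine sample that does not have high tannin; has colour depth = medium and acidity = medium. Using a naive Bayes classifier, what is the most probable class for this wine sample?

cabernet

merlot: 0.3 × 0.6 × 0.05 × (1−0.8) = 0.0018
cabernet: 0.45 × 0.15 × 0.5 × (1−0.4) = 0.02025
shiraz: 0.25 × 0.1 × 0.05 × (1−0.9) = 0.000125
Highest score → cabernet.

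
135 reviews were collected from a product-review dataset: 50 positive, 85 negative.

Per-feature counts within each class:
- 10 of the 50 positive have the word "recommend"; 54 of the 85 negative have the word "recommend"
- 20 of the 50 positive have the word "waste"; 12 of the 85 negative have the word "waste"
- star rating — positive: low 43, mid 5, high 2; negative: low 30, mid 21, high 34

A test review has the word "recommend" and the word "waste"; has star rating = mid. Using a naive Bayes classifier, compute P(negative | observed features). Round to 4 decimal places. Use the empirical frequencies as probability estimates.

0.8248

positive: (50/135) × (10/50) × (20/50) × (5/50) ≈ 0.00296296
negative: (85/135) × (54/85) × (12/85) × (21/85) ≈ 0.0139516
P(negative | x) = 0.0139516 / 0.01691456 ≈ 0.8248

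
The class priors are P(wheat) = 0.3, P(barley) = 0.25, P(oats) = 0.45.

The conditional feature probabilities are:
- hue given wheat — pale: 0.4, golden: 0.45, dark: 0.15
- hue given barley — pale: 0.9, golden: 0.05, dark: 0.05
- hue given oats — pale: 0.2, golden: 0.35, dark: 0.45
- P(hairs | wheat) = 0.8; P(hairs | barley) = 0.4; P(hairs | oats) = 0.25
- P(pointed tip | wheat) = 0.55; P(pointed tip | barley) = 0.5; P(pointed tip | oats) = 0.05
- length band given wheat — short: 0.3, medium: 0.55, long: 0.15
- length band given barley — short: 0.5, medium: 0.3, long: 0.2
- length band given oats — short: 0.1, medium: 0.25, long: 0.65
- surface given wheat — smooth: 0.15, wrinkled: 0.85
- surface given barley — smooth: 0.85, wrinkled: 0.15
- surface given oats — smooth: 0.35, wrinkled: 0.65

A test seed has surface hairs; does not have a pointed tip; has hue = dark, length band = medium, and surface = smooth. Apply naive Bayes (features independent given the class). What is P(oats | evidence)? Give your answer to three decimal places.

0.681

wheat: 0.3 × 0.15 × 0.8 × (1−0.55) × 0.55 × 0.15 = 0.0013365
barley: 0.25 × 0.05 × 0.4 × (1−0.5) × 0.3 × 0.85 = 0.0006375
oats: 0.45 × 0.45 × 0.25 × (1−0.05) × 0.25 × 0.35 = 0.004208203125
P(oats | x) = 0.004208203125 / 0.006182203125 ≈ 0.681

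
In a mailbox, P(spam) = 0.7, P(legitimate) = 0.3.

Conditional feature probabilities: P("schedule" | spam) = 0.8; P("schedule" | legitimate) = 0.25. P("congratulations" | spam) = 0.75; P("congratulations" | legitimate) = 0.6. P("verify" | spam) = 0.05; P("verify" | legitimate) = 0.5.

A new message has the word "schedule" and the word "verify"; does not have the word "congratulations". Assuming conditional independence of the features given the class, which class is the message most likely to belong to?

spam: 0.7 × 0.8 × (1−0.75) × 0.05 = 0.007
legitimate: 0.3 × 0.25 × (1−0.6) × 0.5 = 0.015
Highest score → legitimate.

legitimate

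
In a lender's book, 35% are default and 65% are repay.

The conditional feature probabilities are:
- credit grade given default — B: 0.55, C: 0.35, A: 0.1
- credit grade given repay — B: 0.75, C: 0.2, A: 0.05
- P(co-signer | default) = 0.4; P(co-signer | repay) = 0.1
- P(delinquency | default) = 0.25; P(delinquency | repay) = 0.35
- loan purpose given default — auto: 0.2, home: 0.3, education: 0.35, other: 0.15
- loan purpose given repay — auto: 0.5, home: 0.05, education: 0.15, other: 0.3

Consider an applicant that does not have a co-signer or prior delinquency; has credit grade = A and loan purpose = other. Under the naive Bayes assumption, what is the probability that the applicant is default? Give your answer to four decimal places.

0.2929

default: 0.35 × 0.1 × (1−0.4) × (1−0.25) × 0.15 = 0.0023625
repay: 0.65 × 0.05 × (1−0.1) × (1−0.35) × 0.3 = 0.00570375
P(default | x) = 0.0023625 / 0.00806625 ≈ 0.2929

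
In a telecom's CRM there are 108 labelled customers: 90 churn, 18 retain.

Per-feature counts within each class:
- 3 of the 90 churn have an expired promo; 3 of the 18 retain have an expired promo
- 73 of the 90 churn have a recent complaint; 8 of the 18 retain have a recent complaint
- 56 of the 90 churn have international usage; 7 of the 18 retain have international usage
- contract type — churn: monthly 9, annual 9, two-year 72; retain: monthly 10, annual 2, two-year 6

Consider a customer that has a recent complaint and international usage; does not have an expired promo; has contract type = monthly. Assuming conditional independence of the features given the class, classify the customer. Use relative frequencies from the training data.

churn

churn: (90/108) × (87/90) × (73/90) × (56/90) × (9/90) ≈ 0.0406557
retain: (18/108) × (15/18) × (8/18) × (7/18) × (10/18) ≈ 0.0133364
Highest score → churn.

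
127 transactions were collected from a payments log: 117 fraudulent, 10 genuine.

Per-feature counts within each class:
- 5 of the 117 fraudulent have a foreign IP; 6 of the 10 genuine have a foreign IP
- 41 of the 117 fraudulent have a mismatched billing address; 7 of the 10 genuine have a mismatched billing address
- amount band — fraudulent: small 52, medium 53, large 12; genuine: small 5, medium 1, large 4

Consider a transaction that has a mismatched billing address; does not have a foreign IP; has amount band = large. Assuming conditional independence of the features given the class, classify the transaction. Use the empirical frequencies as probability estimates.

fraudulent

fraudulent: (117/127) × (112/117) × (41/117) × (12/117) ≈ 0.0316962
genuine: (10/127) × (4/10) × (7/10) × (4/10) ≈ 0.0088189
Highest score → fraudulent.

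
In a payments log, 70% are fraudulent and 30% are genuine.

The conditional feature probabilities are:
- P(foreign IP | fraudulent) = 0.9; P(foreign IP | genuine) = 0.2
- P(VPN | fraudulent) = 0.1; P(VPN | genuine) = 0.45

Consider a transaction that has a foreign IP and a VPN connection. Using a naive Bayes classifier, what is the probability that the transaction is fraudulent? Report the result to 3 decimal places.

0.700

fraudulent: 0.7 × 0.9 × 0.1 = 0.063
genuine: 0.3 × 0.2 × 0.45 = 0.027
P(fraudulent | x) = 0.063 / 0.09 ≈ 0.700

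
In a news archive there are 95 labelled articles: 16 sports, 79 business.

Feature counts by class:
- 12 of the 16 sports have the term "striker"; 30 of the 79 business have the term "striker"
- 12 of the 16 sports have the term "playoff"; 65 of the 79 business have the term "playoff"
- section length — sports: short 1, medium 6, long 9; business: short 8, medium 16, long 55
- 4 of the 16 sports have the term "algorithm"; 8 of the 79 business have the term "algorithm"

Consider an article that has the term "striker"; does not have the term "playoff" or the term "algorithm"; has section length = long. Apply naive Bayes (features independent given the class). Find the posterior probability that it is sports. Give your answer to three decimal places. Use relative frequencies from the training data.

0.276

sports: (16/95) × (12/16) × (4/16) × (9/16) × (12/16) ≈ 0.0133224
business: (79/95) × (30/79) × (14/79) × (55/79) × (71/79) ≈ 0.0350159
P(sports | x) = 0.0133224 / 0.0483383 ≈ 0.276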